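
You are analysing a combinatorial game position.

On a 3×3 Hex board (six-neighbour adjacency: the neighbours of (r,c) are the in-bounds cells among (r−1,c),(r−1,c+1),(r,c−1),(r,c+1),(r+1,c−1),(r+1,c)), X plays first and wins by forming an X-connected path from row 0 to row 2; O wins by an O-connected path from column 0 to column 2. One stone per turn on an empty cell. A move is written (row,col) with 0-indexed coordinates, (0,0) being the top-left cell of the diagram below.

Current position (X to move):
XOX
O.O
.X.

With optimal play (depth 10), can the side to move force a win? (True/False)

X winning at [XOX/O.O/.X.]: True

p1 X@[XOX/O.O/.X.]: (1,1)[XOX/OXO/.X.]+1* (2,0)[XOX/O.O/XX.]-1 (2,2)[XOX/O.O/.XX]-1
p2 O@[XOX/OXO/.X.] terminal -1; root [XOX/O.O/.X.] d10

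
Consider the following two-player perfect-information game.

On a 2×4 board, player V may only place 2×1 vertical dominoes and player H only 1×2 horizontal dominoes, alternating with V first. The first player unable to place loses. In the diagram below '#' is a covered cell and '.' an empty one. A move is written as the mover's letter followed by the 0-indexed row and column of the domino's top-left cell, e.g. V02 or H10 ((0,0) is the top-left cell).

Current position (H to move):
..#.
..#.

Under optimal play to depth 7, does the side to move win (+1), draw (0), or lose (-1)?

[..#./..#.] H move#1: H00:+1/###./..#.*, H10:+1/..#./###.
[###./..#.] V move#2: V03:-1/####/..##*
[####/..##] H move#3: H10:+1/####/####*
[####/####] end (terminal -1, V#4); searched ..#./..#. to 7

value(..#./..#., H) = +1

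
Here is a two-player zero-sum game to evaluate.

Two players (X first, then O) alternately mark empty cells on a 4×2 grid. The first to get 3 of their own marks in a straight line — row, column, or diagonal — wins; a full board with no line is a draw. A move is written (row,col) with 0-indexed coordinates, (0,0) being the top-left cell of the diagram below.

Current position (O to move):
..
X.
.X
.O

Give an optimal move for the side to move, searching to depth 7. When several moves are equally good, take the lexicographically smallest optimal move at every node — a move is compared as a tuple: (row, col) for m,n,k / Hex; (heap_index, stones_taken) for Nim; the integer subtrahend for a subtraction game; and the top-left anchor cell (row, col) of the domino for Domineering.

ply 1, O at ../X./.X/.O | (0,0)=+0→O./X./.X/.O*; (0,1)=-1→.O/X./.X/.O; (1,1)=-1→../XO/.X/.O; (2,0)=+0→../X./OX/.O; (3,0)=+0→../X./.X/OO
ply 2, X at O./X./.X/.O | (0,1)=+0→OX/X./.X/.O*; (1,1)=+0→O./XX/.X/.O; (2,0)=+0→O./X./XX/.O; (3,0)=+0→O./X./.X/XO
ply 3, O at OX/X./.X/.O | (1,1)=+0→OX/XO/.X/.O*; (2,0)=-1→OX/X./OX/.O; (3,0)=-1→OX/X./.X/OO
ply 4, X at OX/XO/.X/.O | (2,0)=+0→OX/XO/XX/.O*; (3,0)=+0→OX/XO/.X/XO
ply 5, O at OX/XO/XX/.O | (3,0)=+0→OX/XO/XX/OO*
ply 6: OX/XO/XX/OO is terminal +0 (X); from ../X./.X/.O depth 7

O's best at [../X./.X/.O]: (0,0)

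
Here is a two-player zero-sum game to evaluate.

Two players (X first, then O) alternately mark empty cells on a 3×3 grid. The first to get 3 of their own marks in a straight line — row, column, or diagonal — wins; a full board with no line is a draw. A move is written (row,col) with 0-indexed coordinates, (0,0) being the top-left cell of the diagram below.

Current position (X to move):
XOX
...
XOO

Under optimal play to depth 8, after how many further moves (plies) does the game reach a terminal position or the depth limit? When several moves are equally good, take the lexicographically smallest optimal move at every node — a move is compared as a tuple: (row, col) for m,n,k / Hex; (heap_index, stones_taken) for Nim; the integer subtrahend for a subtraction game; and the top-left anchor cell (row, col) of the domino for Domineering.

ply 1, X at XOX/.../XOO | (1,0)=+1→XOX/X../XOO*; (1,1)=+1→XOX/.X./XOO; (1,2)=-1→XOX/..X/XOO
ply 2: XOX/X../XOO is terminal -1 (O); from XOX/.../XOO depth 8

PV length from [XOX/.../XOO]: 1 ply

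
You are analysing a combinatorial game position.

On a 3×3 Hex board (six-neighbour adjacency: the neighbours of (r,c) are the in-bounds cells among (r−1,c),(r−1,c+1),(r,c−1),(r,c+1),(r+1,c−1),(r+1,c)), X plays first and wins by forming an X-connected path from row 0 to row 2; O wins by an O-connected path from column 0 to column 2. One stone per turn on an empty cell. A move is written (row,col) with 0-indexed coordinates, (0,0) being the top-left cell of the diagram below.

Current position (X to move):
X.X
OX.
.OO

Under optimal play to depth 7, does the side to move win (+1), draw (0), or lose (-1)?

ply 1, X at X.X/OX./.OO | (0,1)=-1→XXX/OX./.OO; (1,2)=-1→X.X/OXX/.OO; (2,0)=+1→X.X/OX./XOO*
ply 2: X.X/OX./XOO is terminal -1 (O); from X.X/OX./.OO depth 7

value(X.X/OX./.OO, X) = +1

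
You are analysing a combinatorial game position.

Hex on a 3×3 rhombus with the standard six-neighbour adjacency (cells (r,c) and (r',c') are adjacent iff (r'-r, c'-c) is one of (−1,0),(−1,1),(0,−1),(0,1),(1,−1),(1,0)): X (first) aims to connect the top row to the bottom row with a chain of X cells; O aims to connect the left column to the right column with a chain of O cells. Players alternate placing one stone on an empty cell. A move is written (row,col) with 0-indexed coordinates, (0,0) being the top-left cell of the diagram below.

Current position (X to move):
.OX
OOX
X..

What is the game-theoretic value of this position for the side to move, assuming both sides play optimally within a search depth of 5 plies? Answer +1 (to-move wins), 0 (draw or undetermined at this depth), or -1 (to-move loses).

[.OX/OOX/X..] X move#1: (0,0):+1/XOX/OOX/X..*, (2,1):+1/.OX/OOX/XX., (2,2):+1/.OX/OOX/X.X
[XOX/OOX/X..] O move#2: (2,1):-1/XOX/OOX/XO.*, (2,2):-1/XOX/OOX/X.O
[XOX/OOX/XO.] X move#3: (2,2):+1/XOX/OOX/XOX*
[XOX/OOX/XOX] end (terminal -1, O#4); searched .OX/OOX/X.. to 5

value(.OX/OOX/X.., X) = +1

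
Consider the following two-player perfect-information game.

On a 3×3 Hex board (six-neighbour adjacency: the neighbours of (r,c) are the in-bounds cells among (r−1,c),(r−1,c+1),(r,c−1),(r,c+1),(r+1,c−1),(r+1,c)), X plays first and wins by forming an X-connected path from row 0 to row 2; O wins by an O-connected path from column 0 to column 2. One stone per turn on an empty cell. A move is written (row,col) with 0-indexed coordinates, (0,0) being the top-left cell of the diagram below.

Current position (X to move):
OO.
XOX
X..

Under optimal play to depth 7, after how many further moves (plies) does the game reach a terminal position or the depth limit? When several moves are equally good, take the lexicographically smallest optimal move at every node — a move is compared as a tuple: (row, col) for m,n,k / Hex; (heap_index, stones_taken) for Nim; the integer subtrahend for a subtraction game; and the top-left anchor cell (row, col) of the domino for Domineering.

PV length from [OO./XOX/X..]: 3 plies

[OO./XOX/X..] X move#1: (0,2):+1/OOX/XOX/X..*, (2,1):-1/OO./XOX/XX., (2,2):-1/OO./XOX/X.X
[OOX/XOX/X..] O move#2: (2,1):-1/OOX/XOX/XO.*, (2,2):-1/OOX/XOX/X.O
[OOX/XOX/XO.] X move#3: (2,2):+1/OOX/XOX/XOX*
[OOX/XOX/XOX] end (terminal -1, O#4); searched OO./XOX/X.. to 7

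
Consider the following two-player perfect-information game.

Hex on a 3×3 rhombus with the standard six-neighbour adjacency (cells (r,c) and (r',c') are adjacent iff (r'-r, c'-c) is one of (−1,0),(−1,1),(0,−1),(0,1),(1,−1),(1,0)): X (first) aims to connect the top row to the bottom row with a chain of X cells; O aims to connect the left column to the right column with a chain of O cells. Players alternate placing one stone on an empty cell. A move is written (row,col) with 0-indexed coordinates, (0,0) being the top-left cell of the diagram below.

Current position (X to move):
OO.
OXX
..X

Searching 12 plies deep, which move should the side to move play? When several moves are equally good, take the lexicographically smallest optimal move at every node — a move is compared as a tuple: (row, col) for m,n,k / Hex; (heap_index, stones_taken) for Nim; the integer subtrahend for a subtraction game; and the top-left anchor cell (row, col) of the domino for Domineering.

ply 1, X at OO./OXX/..X | (0,2)=+1→OOX/OXX/..X*; (2,0)=-1→OO./OXX/X.X; (2,1)=-1→OO./OXX/.XX
ply 2: OOX/OXX/..X is terminal -1 (O); from OO./OXX/..X depth 12

X's best at [OO./OXX/..X]: (0,2)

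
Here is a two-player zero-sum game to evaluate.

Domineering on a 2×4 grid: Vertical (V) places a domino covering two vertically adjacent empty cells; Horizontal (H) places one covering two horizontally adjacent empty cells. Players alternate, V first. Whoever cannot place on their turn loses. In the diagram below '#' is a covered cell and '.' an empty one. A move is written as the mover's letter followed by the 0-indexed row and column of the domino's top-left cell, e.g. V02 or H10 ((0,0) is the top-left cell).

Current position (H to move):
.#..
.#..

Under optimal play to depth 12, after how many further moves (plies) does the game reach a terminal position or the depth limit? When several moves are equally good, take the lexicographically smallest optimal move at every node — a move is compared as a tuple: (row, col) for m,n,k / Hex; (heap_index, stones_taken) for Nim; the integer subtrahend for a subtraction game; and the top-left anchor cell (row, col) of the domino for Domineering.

PV length from [.#../.#..]: 3 plies

[.#../.#..] H move#1: H02:+1/.###/.#..*, H12:+1/.#../.###
[.###/.#..] V move#2: V00:-1/####/##..*
[####/##..] H move#3: H12:+1/####/####*
[####/####] end (terminal -1, V#4); searched .#../.#.. to 12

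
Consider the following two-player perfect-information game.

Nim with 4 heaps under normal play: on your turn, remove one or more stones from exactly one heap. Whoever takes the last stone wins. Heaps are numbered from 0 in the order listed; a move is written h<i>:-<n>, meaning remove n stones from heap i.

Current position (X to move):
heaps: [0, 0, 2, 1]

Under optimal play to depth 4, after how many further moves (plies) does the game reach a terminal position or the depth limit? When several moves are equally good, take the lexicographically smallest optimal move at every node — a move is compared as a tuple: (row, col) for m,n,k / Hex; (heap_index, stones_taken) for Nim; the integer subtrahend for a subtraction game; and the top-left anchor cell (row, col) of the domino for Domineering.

PV length from [(0,0,2,1)]: 3 plies

ply 1, X at (0,0,2,1) | h2:-1=+1→(0,0,1,1)*; h2:-2=-1→(0,0,0,1); h3:-1=-1→(0,0,2,0)
ply 2, O at (0,0,1,1) | h2:-1=-1→(0,0,0,1)*; h3:-1=-1→(0,0,1,0)
ply 3, X at (0,0,0,1) | h3:-1=+1→(0,0,0,0)*
ply 4: (0,0,0,0) is terminal -1 (O); from (0,0,2,1) depth 4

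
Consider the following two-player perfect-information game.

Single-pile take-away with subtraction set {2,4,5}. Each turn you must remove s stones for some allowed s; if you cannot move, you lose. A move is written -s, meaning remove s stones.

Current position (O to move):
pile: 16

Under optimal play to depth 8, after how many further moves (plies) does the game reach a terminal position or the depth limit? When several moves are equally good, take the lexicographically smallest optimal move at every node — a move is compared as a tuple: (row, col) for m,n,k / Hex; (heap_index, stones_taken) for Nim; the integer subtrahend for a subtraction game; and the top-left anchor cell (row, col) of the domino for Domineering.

PV length from [16]: 5 plies

ply 1, O at 16 | -2=+1→14*; -4=-1→12; -5=-1→11
ply 2, X at 14 | -2=-1→12*; -4=-1→10; -5=-1→9
ply 3, O at 12 | -2=-1→10; -4=+1→8*; -5=+1→7
ply 4, X at 8 | -2=-1→6*; -4=-1→4; -5=-1→3
ply 5, O at 6 | -2=-1→4; -4=-1→2; -5=+1→1*
ply 6: 1 is terminal -1 (X); from 16 depth 8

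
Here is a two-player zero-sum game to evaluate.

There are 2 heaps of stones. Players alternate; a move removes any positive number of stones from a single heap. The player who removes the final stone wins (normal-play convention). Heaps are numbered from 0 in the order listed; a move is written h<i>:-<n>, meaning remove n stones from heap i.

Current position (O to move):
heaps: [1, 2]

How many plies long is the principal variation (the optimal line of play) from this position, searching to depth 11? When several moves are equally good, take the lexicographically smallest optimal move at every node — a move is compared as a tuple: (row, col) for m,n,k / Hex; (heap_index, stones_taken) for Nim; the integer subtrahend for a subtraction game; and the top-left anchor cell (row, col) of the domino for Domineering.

PV length from [(1,2)]: 3 plies

ply 1, O at (1,2) | h0:-1=-1→(0,2); h1:-1=+1→(1,1)*; h1:-2=-1→(1,0)
ply 2, X at (1,1) | h0:-1=-1→(0,1)*; h1:-1=-1→(1,0)
ply 3, O at (0,1) | h1:-1=+1→(0,0)*
ply 4: (0,0) is terminal -1 (X); from (1,2) depth 11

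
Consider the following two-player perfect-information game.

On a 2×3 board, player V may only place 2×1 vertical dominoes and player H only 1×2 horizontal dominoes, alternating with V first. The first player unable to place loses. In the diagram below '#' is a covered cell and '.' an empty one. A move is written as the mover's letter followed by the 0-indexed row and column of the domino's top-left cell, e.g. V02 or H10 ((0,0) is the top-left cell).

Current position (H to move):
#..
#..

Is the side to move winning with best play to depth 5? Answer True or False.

[#../#..] H move#1: H01:+1/###/#..*, H11:+1/#../###
[###/#..] end (terminal -1, V#2); searched #../#.. to 5

H winning at [#../#..]: True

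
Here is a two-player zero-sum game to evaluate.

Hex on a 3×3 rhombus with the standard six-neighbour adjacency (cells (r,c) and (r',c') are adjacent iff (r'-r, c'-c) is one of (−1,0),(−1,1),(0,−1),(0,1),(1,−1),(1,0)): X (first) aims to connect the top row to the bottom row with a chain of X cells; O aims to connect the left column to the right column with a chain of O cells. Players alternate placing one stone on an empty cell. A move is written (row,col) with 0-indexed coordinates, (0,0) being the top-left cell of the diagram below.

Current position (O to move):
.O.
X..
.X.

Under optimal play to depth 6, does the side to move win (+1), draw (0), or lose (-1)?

value(.O./X../.X., O) = +1

ply 1, O at .O./X../.X. | (0,0)=-1→OO./X../.X.; (0,2)=-1→.OO/X../.X.; (1,1)=+1→.O./XO./.X.*; (1,2)=-1→.O./X.O/.X.; (2,0)=-1→.O./X../OX.; (2,2)=-1→.O./X../.XO
ply 2, X at .O./XO./.X. | (0,0)=-1→XO./XO./.X.*; (0,2)=-1→.OX/XO./.X.; (1,2)=-1→.O./XOX/.X.; (2,0)=-1→.O./XO./XX.; (2,2)=-1→.O./XO./.XX
ply 3, O at XO./XO./.X. | (0,2)=-1→XOO/XO./.X.; (1,2)=-1→XO./XOO/.X.; (2,0)=+1→XO./XO./OX.*; (2,2)=-1→XO./XO./.XO
ply 4, X at XO./XO./OX. | (0,2)=-1→XOX/XO./OX.*; (1,2)=-1→XO./XOX/OX.; (2,2)=-1→XO./XO./OXX
ply 5, O at XOX/XO./OX. | (1,2)=+1→XOX/XOO/OX.*; (2,2)=-1→XOX/XO./OXO
ply 6: XOX/XOO/OX. is terminal -1 (X); from .O./X../.X. depth 6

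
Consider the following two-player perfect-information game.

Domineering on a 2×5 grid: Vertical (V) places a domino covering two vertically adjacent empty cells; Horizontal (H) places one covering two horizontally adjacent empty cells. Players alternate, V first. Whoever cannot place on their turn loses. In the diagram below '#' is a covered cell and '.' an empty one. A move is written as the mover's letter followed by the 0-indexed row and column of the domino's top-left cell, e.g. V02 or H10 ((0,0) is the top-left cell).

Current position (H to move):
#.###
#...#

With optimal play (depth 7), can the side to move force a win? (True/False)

H winning at [#.###/#...#]: True

ply 1, H at #.###/#...# | H11=+1→#.###/###.#*; H12=-1→#.###/#.###
ply 2: #.###/###.# is terminal -1 (V); from #.###/#...# depth 7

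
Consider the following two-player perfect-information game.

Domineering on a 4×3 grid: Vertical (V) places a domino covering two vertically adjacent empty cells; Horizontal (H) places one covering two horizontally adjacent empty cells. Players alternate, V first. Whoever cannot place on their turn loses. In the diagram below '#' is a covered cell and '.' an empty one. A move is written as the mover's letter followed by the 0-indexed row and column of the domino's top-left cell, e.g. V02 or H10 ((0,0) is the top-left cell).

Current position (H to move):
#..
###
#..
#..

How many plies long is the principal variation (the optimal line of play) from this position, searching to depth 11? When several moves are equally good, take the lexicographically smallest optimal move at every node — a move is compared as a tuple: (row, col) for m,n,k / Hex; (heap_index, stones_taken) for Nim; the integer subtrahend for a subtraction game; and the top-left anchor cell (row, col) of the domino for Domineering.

PV length from [#../###/#../#..]: 1 ply

[#../###/#../#..] H move#1: H01:-1/###/###/#../#.., H21:+1/#../###/###/#..*, H31:+1/#../###/#../###
[#../###/###/#..] end (terminal -1, V#2); searched #../###/#../#.. to 11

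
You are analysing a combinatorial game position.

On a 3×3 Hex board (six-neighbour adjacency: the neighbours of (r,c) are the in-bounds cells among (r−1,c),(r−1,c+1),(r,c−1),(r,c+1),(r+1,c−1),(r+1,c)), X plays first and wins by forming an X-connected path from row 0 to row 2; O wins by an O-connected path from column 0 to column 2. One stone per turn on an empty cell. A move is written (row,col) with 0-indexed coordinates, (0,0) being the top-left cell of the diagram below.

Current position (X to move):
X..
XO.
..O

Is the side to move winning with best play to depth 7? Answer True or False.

X winning at [X../XO./..O]: True

p1 X@[X../XO./..O]: (0,1)[XX./XO./..O]-1 (0,2)[X.X/XO./..O]-1 (1,2)[X../XOX/..O]-1 (2,0)[X../XO./X.O]+1* (2,1)[X../XO./.XO]-1
p2 O@[X../XO./X.O] terminal -1; root [X../XO./..O] d7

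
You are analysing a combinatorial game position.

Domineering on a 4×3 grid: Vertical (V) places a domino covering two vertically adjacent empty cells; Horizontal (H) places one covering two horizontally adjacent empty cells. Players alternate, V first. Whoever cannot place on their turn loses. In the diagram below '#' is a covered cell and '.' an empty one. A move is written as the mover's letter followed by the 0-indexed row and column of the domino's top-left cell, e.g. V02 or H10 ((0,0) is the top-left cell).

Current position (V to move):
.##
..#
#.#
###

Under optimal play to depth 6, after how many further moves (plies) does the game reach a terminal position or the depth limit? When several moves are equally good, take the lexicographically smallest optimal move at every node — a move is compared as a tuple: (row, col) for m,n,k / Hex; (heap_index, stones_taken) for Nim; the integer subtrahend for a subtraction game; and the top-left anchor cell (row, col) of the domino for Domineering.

[.##/..#/#.#/###] V move#1: V00:+1/###/#.#/#.#/###*, V11:+1/.##/.##/###/###
[###/#.#/#.#/###] end (terminal -1, H#2); searched .##/..#/#.#/### to 6

PV length from [.##/..#/#.#/###]: 1 ply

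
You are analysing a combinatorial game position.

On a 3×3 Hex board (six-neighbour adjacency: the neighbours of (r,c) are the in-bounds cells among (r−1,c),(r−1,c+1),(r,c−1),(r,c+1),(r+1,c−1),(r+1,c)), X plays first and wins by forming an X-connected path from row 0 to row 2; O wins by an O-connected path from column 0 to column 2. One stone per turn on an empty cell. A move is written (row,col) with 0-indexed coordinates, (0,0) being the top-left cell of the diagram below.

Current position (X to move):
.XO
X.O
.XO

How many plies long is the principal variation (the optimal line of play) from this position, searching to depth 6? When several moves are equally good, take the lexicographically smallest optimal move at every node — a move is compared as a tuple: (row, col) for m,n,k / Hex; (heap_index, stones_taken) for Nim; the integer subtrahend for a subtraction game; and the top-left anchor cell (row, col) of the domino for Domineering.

PV length from [.XO/X.O/.XO]: 3 plies

p1 X@[.XO/X.O/.XO]: (0,0)[XXO/X.O/.XO]+1* (1,1)[.XO/XXO/.XO]+1 (2,0)[.XO/X.O/XXO]+1
p2 O@[XXO/X.O/.XO]: (1,1)[XXO/XOO/.XO]-1* (2,0)[XXO/X.O/OXO]-1
p3 X@[XXO/XOO/.XO]: (2,0)[XXO/XOO/XXO]+1*
p4 O@[XXO/XOO/XXO] terminal -1; root [.XO/X.O/.XO] d6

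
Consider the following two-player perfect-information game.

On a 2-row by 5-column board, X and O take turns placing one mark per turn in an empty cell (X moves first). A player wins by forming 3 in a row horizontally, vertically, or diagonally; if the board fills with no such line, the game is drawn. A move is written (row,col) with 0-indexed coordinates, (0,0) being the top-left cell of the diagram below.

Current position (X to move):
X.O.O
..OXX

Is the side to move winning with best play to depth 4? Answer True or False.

p1 X@[X.O.O/..OXX]: (0,1)[XXO.O/..OXX]-1 (0,3)[X.OXO/..OXX]+0* (1,0)[X.O.O/X.OXX]-1 (1,1)[X.O.O/.XOXX]-1
p2 O@[X.OXO/..OXX]: (0,1)[XOOXO/..OXX]+0* (1,0)[X.OXO/O.OXX]+0 (1,1)[X.OXO/.OOXX]+0
p3 X@[XOOXO/..OXX]: (1,0)[XOOXO/X.OXX]+0* (1,1)[XOOXO/.XOXX]+0
p4 O@[XOOXO/X.OXX]: (1,1)[XOOXO/XOOXX]+0*
p5 X@[XOOXO/XOOXX] terminal +0; root [X.O.O/..OXX] d4

X winning at [X.O.O/..OXX]: False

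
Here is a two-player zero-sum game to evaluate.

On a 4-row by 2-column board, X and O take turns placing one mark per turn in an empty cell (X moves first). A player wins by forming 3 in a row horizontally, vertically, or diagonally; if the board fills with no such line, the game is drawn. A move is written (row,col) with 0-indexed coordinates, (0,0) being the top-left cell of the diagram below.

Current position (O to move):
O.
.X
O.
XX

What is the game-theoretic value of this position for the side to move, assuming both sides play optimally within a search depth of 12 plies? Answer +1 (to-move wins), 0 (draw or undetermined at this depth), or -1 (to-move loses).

[O./.X/O./XX] O move#1: (0,1):-1/OO/.X/O./XX, (1,0):+1/O./OX/O./XX*, (2,1):+0/O./.X/OO/XX
[O./OX/O./XX] end (terminal -1, X#2); searched O./.X/O./XX to 12

value(O./.X/O./XX, O) = +1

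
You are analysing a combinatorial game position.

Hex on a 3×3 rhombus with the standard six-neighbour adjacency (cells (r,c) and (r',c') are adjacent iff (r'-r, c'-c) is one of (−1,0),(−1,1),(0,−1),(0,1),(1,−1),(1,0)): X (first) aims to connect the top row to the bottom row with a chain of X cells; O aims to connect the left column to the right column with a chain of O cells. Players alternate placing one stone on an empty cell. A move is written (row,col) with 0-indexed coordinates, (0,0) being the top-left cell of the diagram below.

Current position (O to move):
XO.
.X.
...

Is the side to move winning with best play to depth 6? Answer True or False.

[XO./.X./...] O move#1: (0,2):-1/XOO/.X./...*, (1,0):-1/XO./OX./..., (1,2):-1/XO./.XO/..., (2,0):-1/XO./.X./O.., (2,1):-1/XO./.X./.O., (2,2):-1/XO./.X./..O
[XOO/.X./...] X move#2: (1,0):+1/XOO/XX./...*, (1,2):-1/XOO/.XX/..., (2,0):-1/XOO/.X./X.., (2,1):-1/XOO/.X./.X., (2,2):-1/XOO/.X./..X
[XOO/XX./...] O move#3: (1,2):-1/XOO/XXO/...*, (2,0):-1/XOO/XX./O.., (2,1):-1/XOO/XX./.O., (2,2):-1/XOO/XX./..O
[XOO/XXO/...] X move#4: (2,0):+1/XOO/XXO/X..*, (2,1):+1/XOO/XXO/.X., (2,2):+1/XOO/XXO/..X
[XOO/XXO/X..] end (terminal -1, O#5); searched XO./.X./... to 6

O winning at [XO./.X./...]: False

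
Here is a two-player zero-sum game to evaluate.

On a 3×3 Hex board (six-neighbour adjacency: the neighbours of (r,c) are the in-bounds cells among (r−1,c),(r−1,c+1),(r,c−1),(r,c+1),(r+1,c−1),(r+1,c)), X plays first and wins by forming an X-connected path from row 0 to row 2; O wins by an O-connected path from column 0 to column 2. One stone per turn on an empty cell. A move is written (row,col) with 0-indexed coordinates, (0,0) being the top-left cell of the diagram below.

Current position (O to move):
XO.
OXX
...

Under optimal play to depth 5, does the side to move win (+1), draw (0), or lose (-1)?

value(XO./OXX/..., O) = +1

[XO./OXX/...] O move#1: (0,2):+1/XOO/OXX/...*, (2,0):-1/XO./OXX/O.., (2,1):-1/XO./OXX/.O., (2,2):-1/XO./OXX/..O
[XOO/OXX/...] end (terminal -1, X#2); searched XO./OXX/... to 5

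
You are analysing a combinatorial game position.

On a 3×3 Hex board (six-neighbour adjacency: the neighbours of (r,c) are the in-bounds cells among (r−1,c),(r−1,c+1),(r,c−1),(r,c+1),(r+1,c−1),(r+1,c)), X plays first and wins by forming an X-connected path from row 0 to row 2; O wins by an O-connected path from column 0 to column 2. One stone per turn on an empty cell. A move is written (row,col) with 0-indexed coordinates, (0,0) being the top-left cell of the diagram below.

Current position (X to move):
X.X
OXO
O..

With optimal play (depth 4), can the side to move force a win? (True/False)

X winning at [X.X/OXO/O..]: True

p1 X@[X.X/OXO/O..]: (0,1)[XXX/OXO/O..]-1 (2,1)[X.X/OXO/OX.]+1* (2,2)[X.X/OXO/O.X]-1
p2 O@[X.X/OXO/OX.] terminal -1; root [X.X/OXO/O..] d4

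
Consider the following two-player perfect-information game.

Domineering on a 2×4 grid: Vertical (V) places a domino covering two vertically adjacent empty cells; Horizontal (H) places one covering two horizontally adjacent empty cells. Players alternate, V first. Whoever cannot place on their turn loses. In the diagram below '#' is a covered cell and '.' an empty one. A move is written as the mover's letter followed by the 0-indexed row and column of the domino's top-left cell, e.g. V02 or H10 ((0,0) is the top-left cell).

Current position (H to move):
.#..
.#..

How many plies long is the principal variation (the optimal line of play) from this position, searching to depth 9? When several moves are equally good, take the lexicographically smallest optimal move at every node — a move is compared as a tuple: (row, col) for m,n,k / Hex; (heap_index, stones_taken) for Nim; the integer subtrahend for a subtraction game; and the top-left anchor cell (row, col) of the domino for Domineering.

PV length from [.#../.#..]: 3 plies

[.#../.#..] H move#1: H02:+1/.###/.#..*, H12:+1/.#../.###
[.###/.#..] V move#2: V00:-1/####/##..*
[####/##..] H move#3: H12:+1/####/####*
[####/####] end (terminal -1, V#4); searched .#../.#.. to 9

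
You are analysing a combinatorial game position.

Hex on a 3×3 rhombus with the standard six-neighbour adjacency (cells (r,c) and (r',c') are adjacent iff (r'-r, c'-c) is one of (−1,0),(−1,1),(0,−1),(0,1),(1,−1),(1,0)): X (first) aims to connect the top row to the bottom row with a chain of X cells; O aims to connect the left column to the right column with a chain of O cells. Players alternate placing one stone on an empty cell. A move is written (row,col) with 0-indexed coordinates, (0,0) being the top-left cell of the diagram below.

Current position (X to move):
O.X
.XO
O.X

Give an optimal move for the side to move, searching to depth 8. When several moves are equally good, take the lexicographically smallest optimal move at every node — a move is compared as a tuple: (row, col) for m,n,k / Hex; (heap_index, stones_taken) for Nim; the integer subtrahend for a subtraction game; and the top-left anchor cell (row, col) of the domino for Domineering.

p1 X@[O.X/.XO/O.X]: (0,1)[OXX/.XO/O.X]-1 (1,0)[O.X/XXO/O.X]-1 (2,1)[O.X/.XO/OXX]+1*
p2 O@[O.X/.XO/OXX] terminal -1; root [O.X/.XO/O.X] d8

X's best at [O.X/.XO/O.X]: (2,1)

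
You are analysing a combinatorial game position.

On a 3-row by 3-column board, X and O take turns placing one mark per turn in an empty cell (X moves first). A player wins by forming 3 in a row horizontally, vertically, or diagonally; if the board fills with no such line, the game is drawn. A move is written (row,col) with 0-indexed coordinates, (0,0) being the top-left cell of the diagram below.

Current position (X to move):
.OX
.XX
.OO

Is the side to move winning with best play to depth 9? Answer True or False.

X winning at [.OX/.XX/.OO]: True

ply 1, X at .OX/.XX/.OO | (0,0)=-1→XOX/.XX/.OO; (1,0)=+1→.OX/XXX/.OO*; (2,0)=+1→.OX/.XX/XOO
ply 2: .OX/XXX/.OO is terminal -1 (O); from .OX/.XX/.OO depth 9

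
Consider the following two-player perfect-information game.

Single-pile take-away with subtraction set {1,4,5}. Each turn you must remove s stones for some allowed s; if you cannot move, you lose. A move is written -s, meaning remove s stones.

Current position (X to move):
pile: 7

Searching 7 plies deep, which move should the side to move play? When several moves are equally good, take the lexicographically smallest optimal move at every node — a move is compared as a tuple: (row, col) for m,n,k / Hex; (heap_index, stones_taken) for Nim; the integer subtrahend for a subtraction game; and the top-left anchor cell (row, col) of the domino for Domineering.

p1 X@[7]: -1[6]-1 -4[3]-1 -5[2]+1*
p2 O@[2]: -1[1]-1*
p3 X@[1]: -1[0]+1*
p4 O@[0] terminal -1; root [7] d7

X's best at [7]: -5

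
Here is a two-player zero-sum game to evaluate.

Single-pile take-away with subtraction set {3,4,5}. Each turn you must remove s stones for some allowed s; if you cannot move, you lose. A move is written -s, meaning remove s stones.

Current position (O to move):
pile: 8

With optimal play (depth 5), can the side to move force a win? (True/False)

[8] O move#1: -3:-1/5*, -4:-1/4, -5:-1/3
[5] X move#2: -3:+1/2*, -4:+1/1, -5:+1/0
[2] end (terminal -1, O#3); searched 8 to 5

O winning at [8]: False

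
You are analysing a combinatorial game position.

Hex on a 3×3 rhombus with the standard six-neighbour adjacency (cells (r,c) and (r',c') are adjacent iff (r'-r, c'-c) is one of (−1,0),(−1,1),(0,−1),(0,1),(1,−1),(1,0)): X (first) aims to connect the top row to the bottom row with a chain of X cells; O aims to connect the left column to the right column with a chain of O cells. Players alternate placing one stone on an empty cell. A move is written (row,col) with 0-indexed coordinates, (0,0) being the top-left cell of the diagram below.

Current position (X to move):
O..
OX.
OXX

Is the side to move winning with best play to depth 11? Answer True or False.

X winning at [O../OX./OXX]: True

p1 X@[O../OX./OXX]: (0,1)[OX./OX./OXX]+1* (0,2)[O.X/OX./OXX]+1 (1,2)[O../OXX/OXX]+1
p2 O@[OX./OX./OXX] terminal -1; root [O../OX./OXX] d11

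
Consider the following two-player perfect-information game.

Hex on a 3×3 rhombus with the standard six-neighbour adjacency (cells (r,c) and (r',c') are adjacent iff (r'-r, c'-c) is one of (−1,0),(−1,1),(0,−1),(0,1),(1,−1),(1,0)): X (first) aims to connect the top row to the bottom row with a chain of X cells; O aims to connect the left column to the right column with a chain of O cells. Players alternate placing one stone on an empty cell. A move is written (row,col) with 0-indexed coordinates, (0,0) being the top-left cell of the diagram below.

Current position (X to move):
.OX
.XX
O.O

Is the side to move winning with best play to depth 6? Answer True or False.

p1 X@[.OX/.XX/O.O]: (0,0)[XOX/.XX/O.O]-1 (1,0)[.OX/XXX/O.O]-1 (2,1)[.OX/.XX/OXO]+1*
p2 O@[.OX/.XX/OXO] terminal -1; root [.OX/.XX/O.O] d6

X winning at [.OX/.XX/O.O]: True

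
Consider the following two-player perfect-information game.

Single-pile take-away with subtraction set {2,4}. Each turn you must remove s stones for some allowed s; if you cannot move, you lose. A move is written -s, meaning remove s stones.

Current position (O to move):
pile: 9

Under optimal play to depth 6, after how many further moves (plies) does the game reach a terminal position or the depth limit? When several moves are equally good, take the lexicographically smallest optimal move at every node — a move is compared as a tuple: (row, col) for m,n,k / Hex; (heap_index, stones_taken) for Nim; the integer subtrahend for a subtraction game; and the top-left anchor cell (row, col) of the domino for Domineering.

[9] O move#1: -2:+1/7*, -4:-1/5
[7] X move#2: -2:-1/5*, -4:-1/3
[5] O move#3: -2:-1/3, -4:+1/1*
[1] end (terminal -1, X#4); searched 9 to 6

PV length from [9]: 3 plies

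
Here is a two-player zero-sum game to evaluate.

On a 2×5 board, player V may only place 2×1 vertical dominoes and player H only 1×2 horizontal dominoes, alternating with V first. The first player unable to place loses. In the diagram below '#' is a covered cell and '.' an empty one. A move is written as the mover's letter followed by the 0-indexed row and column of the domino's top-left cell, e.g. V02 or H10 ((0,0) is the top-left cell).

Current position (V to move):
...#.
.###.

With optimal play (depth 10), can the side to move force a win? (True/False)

p1 V@[...#./.###.]: V00[#..#./####.]+1* V04[...##/.####]-1
p2 H@[#..#./####.]: H01[####./####.]-1*
p3 V@[####./####.]: V04[#####/#####]+1*
p4 H@[#####/#####] terminal -1; root [...#./.###.] d10

V winning at [...#./.###.]: True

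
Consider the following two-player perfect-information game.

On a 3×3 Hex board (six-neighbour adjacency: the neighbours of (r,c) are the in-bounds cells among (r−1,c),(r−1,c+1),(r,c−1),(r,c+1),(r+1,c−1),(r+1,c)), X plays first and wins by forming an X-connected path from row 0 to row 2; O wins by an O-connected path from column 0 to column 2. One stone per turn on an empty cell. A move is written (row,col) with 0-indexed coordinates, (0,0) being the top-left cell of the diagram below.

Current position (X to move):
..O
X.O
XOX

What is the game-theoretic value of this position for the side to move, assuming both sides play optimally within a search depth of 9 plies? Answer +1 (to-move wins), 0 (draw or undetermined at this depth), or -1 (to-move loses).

value(..O/X.O/XOX, X) = +1

p1 X@[..O/X.O/XOX]: (0,0)[X.O/X.O/XOX]+1* (0,1)[.XO/X.O/XOX]+1 (1,1)[..O/XXO/XOX]+1
p2 O@[X.O/X.O/XOX] terminal -1; root [..O/X.O/XOX] d9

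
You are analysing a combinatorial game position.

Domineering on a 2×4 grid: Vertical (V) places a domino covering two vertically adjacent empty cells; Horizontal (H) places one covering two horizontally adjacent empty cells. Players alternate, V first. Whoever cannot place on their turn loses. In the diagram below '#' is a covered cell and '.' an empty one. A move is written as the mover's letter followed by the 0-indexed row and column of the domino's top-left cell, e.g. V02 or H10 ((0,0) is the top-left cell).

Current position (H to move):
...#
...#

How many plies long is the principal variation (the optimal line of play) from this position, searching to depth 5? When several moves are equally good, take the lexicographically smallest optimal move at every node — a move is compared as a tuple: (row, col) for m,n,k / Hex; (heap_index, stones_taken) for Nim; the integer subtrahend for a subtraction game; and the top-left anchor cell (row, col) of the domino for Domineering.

PV length from [...#/...#]: 3 plies

ply 1, H at ...#/...# | H00=+1→##.#/...#*; H01=+1→.###/...#; H10=+1→...#/##.#; H11=+1→...#/.###
ply 2, V at ##.#/...# | V02=-1→####/..##*
ply 3, H at ####/..## | H10=+1→####/####*
ply 4: ####/#### is terminal -1 (V); from ...#/...# depth 5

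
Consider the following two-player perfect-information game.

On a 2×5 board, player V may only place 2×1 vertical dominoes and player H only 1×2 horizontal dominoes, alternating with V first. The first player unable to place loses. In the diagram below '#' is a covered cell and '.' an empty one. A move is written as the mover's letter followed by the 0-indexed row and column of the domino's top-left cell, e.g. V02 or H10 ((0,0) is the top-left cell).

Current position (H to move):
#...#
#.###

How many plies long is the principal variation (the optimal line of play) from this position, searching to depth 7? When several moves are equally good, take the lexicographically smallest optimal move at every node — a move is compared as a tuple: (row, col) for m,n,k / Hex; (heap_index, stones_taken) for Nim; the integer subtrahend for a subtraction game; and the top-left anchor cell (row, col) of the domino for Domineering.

p1 H@[#...#/#.###]: H01[###.#/#.###]+1* H02[#.###/#.###]-1
p2 V@[###.#/#.###] terminal -1; root [#...#/#.###] d7

PV length from [#...#/#.###]: 1 ply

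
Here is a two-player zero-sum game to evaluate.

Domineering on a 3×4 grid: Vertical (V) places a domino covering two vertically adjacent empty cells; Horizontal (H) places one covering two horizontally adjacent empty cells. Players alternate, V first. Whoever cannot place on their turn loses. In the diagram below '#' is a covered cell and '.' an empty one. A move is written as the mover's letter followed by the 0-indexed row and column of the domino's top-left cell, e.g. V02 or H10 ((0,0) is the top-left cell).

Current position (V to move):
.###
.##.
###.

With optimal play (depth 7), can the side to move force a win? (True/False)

ply 1, V at .###/.##./###. | V00=+1→####/###./###.*; V13=+1→.###/.###/####
ply 2: ####/###./###. is terminal -1 (H); from .###/.##./###. depth 7

V winning at [.###/.##./###.]: True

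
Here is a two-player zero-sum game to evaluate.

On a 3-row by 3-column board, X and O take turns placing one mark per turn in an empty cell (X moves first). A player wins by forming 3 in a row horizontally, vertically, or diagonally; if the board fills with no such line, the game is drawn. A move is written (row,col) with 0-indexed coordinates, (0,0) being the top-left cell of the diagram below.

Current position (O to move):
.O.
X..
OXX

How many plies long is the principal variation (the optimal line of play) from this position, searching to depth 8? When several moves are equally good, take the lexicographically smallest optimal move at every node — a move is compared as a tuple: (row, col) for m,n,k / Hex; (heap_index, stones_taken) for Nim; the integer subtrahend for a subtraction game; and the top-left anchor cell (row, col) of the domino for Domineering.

PV length from [.O./X../OXX]: 3 plies

p1 O@[.O./X../OXX]: (0,0)[OO./X../OXX]+0 (0,2)[.OO/X../OXX]+1* (1,1)[.O./XO./OXX]+0 (1,2)[.O./X.O/OXX]+0
p2 X@[.OO/X../OXX]: (0,0)[XOO/X../OXX]-1* (1,1)[.OO/XX./OXX]-1 (1,2)[.OO/X.X/OXX]-1
p3 O@[XOO/X../OXX]: (1,1)[XOO/XO./OXX]+1* (1,2)[XOO/X.O/OXX]-1
p4 X@[XOO/XO./OXX] terminal -1; root [.O./X../OXX] d8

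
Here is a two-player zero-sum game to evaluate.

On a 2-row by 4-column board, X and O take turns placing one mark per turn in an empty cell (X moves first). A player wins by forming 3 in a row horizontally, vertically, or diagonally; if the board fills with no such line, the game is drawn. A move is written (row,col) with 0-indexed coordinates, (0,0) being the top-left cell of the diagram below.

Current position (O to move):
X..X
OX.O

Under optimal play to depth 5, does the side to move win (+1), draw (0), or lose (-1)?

p1 O@[X..X/OX.O]: (0,1)[XO.X/OX.O]+0* (0,2)[X.OX/OX.O]+0 (1,2)[X..X/OXOO]+0
p2 X@[XO.X/OX.O]: (0,2)[XOXX/OX.O]+0* (1,2)[XO.X/OXXO]+0
p3 O@[XOXX/OX.O]: (1,2)[XOXX/OXOO]+0*
p4 X@[XOXX/OXOO] terminal +0; root [X..X/OX.O] d5

value(X..X/OX.O, O) = 0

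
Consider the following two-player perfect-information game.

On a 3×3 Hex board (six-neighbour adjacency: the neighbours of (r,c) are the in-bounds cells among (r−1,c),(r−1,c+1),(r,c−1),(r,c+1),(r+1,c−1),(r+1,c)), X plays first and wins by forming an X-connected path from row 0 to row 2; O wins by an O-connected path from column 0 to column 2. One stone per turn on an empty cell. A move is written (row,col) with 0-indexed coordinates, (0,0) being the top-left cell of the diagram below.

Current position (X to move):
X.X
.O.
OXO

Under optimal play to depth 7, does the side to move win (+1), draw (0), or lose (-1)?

value(X.X/.O./OXO, X) = +1

ply 1, X at X.X/.O./OXO | (0,1)=-1→XXX/.O./OXO; (1,0)=-1→X.X/XO./OXO; (1,2)=+1→X.X/.OX/OXO*
ply 2: X.X/.OX/OXO is terminal -1 (O); from X.X/.O./OXO depth 7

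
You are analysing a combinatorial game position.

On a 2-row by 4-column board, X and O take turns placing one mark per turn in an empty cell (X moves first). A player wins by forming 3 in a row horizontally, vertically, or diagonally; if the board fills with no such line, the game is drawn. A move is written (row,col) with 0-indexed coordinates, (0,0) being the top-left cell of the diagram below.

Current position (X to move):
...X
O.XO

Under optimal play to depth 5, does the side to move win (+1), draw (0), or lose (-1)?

ply 1, X at ...X/O.XO | (0,0)=+0→X..X/O.XO*; (0,1)=+0→.X.X/O.XO; (0,2)=+0→..XX/O.XO; (1,1)=+0→...X/OXXO
ply 2, O at X..X/O.XO | (0,1)=+0→XO.X/O.XO*; (0,2)=+0→X.OX/O.XO; (1,1)=+0→X..X/OOXO
ply 3, X at XO.X/O.XO | (0,2)=+0→XOXX/O.XO*; (1,1)=+0→XO.X/OXXO
ply 4, O at XOXX/O.XO | (1,1)=+0→XOXX/OOXO*
ply 5: XOXX/OOXO is terminal +0 (X); from ...X/O.XO depth 5

value(...X/O.XO, X) = 0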